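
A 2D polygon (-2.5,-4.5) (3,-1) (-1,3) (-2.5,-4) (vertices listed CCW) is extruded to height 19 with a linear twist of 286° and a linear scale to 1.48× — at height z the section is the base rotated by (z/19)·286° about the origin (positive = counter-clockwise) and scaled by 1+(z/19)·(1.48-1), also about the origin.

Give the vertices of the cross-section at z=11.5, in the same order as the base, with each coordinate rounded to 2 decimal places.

Cross-section at z=11.5: (3.90,5.38) (-3.69,1.75) (0.82,-4.00) (3.82,4.74)

t = z/height = 11.5/19 = 0.605263
s = 1 + (scale-1)·z/height = 1 + (1.48-1)·11.5/19 = 1.290526
θ = twist·z/height = 286°·11.5/19 = 173.1053° = 3.021257 rad
cos θ = -0.992768, sin θ = 0.120046 (intermediates below are computed at full precision and shown rounded to 5 d.p.)
v1: (-2.5,-4.5) → rotate → (3.02213,4.16734) → ×s → (3.90013,5.37807) → (3.90,5.38)
v2: (3,-1) → rotate → (-2.85826,1.35291) → ×s → (-3.68866,1.74596) → (-3.69,1.75)
v3: (-1,3) → rotate → (0.63263,-3.09835) → ×s → (0.81643,-3.99850) → (0.82,-4.00)
v4: (-2.5,-4) → rotate → (2.96210,3.67096) → ×s → (3.82267,4.73747) → (3.82,4.74)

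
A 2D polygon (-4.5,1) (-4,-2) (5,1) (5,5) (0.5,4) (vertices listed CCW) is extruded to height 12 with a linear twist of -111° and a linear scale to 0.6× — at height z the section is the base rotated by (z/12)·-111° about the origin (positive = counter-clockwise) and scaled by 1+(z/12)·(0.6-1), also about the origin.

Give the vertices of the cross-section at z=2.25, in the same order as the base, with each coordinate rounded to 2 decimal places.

t = z/height = 2.25/12 = 0.1875
s = 1 + (scale-1)·z/height = 1 + (0.6-1)·2.25/12 = 0.925000
θ = twist·z/height = -111°·2.25/12 = -20.8125° = -0.363247 rad
cos θ = 0.934748, sin θ = -0.355311 (intermediates below are computed at full precision and shown rounded to 5 d.p.)
v1: (-4.5,1) → rotate → (-3.85106,2.53365) → ×s → (-3.56223,2.34362) → (-3.56,2.34)
v2: (-4,-2) → rotate → (-4.44961,-0.44825) → ×s → (-4.11589,-0.41463) → (-4.12,-0.41)
v3: (5,1) → rotate → (5.02905,-0.84181) → ×s → (4.65187,-0.77867) → (4.65,-0.78)
v4: (5,5) → rotate → (6.45030,2.89719) → ×s → (5.96652,2.67990) → (5.97,2.68)
v5: (0.5,4) → rotate → (1.88862,3.56134) → ×s → (1.74697,3.29424) → (1.75,3.29)

Cross-section at z=2.25: (-3.56,2.34) (-4.12,-0.41) (4.65,-0.78) (5.97,2.68) (1.75,3.29)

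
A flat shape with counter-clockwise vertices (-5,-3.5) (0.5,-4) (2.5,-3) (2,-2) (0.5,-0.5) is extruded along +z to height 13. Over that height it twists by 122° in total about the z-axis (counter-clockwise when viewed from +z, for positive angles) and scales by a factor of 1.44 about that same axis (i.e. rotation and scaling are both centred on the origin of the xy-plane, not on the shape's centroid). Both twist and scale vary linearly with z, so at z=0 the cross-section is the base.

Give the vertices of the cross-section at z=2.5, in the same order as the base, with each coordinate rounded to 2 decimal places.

Cross-section at z=2.5: (-3.46,-5.64) (2.22,-3.76) (3.78,-1.91) (2.85,-1.13) (0.71,-0.28)

t = z/height = 2.5/13 = 0.192308
s = 1 + (scale-1)·z/height = 1 + (1.44-1)·2.5/13 = 1.084615
θ = twist·z/height = 122°·2.5/13 = 23.4615° = 0.409481 rad
cos θ = 0.917328, sin θ = 0.398133 (intermediates below are computed at full precision and shown rounded to 5 d.p.)
v1: (-5,-3.5) → rotate → (-3.19317,-5.20131) → ×s → (-3.46336,-5.64142) → (-3.46,-5.64)
v2: (0.5,-4) → rotate → (2.05120,-3.47024) → ×s → (2.22476,-3.76388) → (2.22,-3.76)
v3: (2.5,-3) → rotate → (3.48772,-1.75665) → ×s → (3.78283,-1.90529) → (3.78,-1.91)
v4: (2,-2) → rotate → (2.63092,-1.03839) → ×s → (2.85354,-1.12625) → (2.85,-1.13)
v5: (0.5,-0.5) → rotate → (0.65773,-0.25960) → ×s → (0.71338,-0.28156) → (0.71,-0.28)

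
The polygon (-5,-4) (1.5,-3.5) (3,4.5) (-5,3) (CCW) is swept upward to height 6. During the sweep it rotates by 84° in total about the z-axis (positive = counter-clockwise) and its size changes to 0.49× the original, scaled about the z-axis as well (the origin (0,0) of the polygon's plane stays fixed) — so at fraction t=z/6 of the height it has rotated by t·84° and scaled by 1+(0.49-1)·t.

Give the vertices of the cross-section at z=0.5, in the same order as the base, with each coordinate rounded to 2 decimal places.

t = z/height = 0.5/6 = 0.0833333
s = 1 + (scale-1)·z/height = 1 + (0.49-1)·0.5/6 = 0.957500
θ = twist·z/height = 84°·0.5/6 = 7.0000° = 0.122173 rad
cos θ = 0.992546, sin θ = 0.121869 (intermediates below are computed at full precision and shown rounded to 5 d.p.)
v1: (-5,-4) → rotate → (-4.47525,-4.57953) → ×s → (-4.28506,-4.38490) → (-4.29,-4.38)
v2: (1.5,-3.5) → rotate → (1.91536,-3.29111) → ×s → (1.83396,-3.15124) → (1.83,-3.15)
v3: (3,4.5) → rotate → (2.42923,4.83207) → ×s → (2.32598,4.62670) → (2.33,4.63)
v4: (-5,3) → rotate → (-5.32834,2.36829) → ×s → (-5.10188,2.26764) → (-5.10,2.27)

Cross-section at z=0.5: (-4.29,-4.38) (1.83,-3.15) (2.33,4.63) (-5.10,2.27)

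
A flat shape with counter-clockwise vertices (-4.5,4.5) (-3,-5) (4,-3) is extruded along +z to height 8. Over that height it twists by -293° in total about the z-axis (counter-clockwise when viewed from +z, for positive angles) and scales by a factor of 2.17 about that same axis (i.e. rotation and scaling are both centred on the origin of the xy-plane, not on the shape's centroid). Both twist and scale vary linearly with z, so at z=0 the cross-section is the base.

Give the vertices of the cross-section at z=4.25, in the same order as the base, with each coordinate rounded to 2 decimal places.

Cross-section at z=4.25: (9.66,-3.64) (1.09,9.39) (-7.91,1.76)

t = z/height = 4.25/8 = 0.53125
s = 1 + (scale-1)·z/height = 1 + (2.17-1)·4.25/8 = 1.621563
θ = twist·z/height = -293°·4.25/8 = -155.6563° = -2.716714 rad
cos θ = -0.911089, sin θ = -0.412210 (intermediates below are computed at full precision and shown rounded to 5 d.p.)
v1: (-4.5,4.5) → rotate → (5.95485,-2.24495) → ×s → (9.65615,-3.64033) → (9.66,-3.64)
v2: (-3,-5) → rotate → (0.67222,5.79207) → ×s → (1.09004,9.39221) → (1.09,9.39)
v3: (4,-3) → rotate → (-4.88099,1.08443) → ×s → (-7.91482,1.75846) → (-7.91,1.76)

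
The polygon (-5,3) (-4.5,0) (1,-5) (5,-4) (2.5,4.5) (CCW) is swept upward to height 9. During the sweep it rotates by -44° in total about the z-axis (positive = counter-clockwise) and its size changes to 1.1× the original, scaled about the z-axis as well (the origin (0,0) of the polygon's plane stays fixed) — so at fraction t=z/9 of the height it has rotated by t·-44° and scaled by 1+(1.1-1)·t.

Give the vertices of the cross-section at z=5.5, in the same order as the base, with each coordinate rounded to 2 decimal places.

t = z/height = 5.5/9 = 0.611111
s = 1 + (scale-1)·z/height = 1 + (1.1-1)·5.5/9 = 1.061111
θ = twist·z/height = -44°·5.5/9 = -26.8889° = -0.469300 rad
cos θ = 0.891885, sin θ = -0.452262 (intermediates below are computed at full precision and shown rounded to 5 d.p.)
v1: (-5,3) → rotate → (-3.10264,4.93696) → ×s → (-3.29225,5.23867) → (-3.29,5.24)
v2: (-4.5,0) → rotate → (-4.01348,2.03518) → ×s → (-4.25875,2.15955) → (-4.26,2.16)
v3: (1,-5) → rotate → (-1.36942,-4.91169) → ×s → (-1.45311,-5.21185) → (-1.45,-5.21)
v4: (5,-4) → rotate → (2.65038,-5.82885) → ×s → (2.81235,-6.18506) → (2.81,-6.19)
v5: (2.5,4.5) → rotate → (4.26489,2.88283) → ×s → (4.52552,3.05900) → (4.53,3.06)

Cross-section at z=5.5: (-3.29,5.24) (-4.26,2.16) (-1.45,-5.21) (2.81,-6.19) (4.53,3.06)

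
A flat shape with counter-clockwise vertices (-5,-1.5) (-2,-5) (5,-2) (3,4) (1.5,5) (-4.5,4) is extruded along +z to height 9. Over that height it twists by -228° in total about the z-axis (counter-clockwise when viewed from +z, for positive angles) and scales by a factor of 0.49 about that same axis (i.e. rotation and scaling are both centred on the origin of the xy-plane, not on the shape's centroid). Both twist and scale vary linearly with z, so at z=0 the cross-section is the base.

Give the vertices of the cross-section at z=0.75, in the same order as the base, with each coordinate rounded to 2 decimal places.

t = z/height = 0.75/9 = 0.0833333
s = 1 + (scale-1)·z/height = 1 + (0.49-1)·0.75/9 = 0.957500
θ = twist·z/height = -228°·0.75/9 = -19.0000° = -0.331613 rad
cos θ = 0.945519, sin θ = -0.325568 (intermediates below are computed at full precision and shown rounded to 5 d.p.)
v1: (-5,-1.5) → rotate → (-5.21595,0.20956) → ×s → (-4.99427,0.20066) → (-4.99,0.20)
v2: (-2,-5) → rotate → (-3.51888,-4.07646) → ×s → (-3.36933,-3.90321) → (-3.37,-3.90)
v3: (5,-2) → rotate → (4.07646,-3.51888) → ×s → (3.90321,-3.36933) → (3.90,-3.37)
v4: (3,4) → rotate → (4.13883,2.80537) → ×s → (3.96293,2.68614) → (3.96,2.69)
v5: (1.5,5) → rotate → (3.04612,4.23924) → ×s → (2.91666,4.05907) → (2.92,4.06)
v6: (-4.5,4) → rotate → (-2.95256,5.24713) → ×s → (-2.82708,5.02413) → (-2.83,5.02)

Cross-section at z=0.75: (-4.99,0.20) (-3.37,-3.90) (3.90,-3.37) (3.96,2.69) (2.92,4.06) (-2.83,5.02)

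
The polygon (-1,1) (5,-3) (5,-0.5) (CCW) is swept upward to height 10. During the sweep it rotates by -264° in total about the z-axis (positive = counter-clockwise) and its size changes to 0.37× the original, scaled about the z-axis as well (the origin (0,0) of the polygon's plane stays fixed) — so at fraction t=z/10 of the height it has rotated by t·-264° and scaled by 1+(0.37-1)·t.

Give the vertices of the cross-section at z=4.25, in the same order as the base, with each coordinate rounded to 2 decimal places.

Cross-section at z=4.25: (0.95,0.40) (-3.42,-2.56) (-1.72,-3.25)

t = z/height = 4.25/10 = 0.425
s = 1 + (scale-1)·z/height = 1 + (0.37-1)·4.25/10 = 0.732250
θ = twist·z/height = -264°·4.25/10 = -112.2000° = -1.958259 rad
cos θ = -0.377841, sin θ = -0.925871 (intermediates below are computed at full precision and shown rounded to 5 d.p.)
v1: (-1,1) → rotate → (1.30371,0.54803) → ×s → (0.95464,0.40129) → (0.95,0.40)
v2: (5,-3) → rotate → (-4.66682,-3.49583) → ×s → (-3.41728,-2.55982) → (-3.42,-2.56)
v3: (5,-0.5) → rotate → (-2.35214,-4.44043) → ×s → (-1.72235,-3.25151) → (-1.72,-3.25)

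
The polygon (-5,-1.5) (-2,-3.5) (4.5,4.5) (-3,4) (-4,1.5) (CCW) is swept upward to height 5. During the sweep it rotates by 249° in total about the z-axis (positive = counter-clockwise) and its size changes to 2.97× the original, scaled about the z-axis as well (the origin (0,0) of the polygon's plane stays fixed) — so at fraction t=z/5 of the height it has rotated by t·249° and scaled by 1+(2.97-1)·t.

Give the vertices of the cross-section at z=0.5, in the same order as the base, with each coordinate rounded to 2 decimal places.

Cross-section at z=0.5: (-4.67,-4.15) (-0.41,-4.81) (2.62,7.15) (-5.27,2.83) (-5.10,-0.39)

t = z/height = 0.5/5 = 0.1
s = 1 + (scale-1)·z/height = 1 + (2.97-1)·0.5/5 = 1.197000
θ = twist·z/height = 249°·0.5/5 = 24.9000° = 0.434587 rad
cos θ = 0.907044, sin θ = 0.421036 (intermediates below are computed at full precision and shown rounded to 5 d.p.)
v1: (-5,-1.5) → rotate → (-3.90367,-3.46575) → ×s → (-4.67269,-4.14850) → (-4.67,-4.15)
v2: (-2,-3.5) → rotate → (-0.34046,-4.01673) → ×s → (-0.40753,-4.80802) → (-0.41,-4.81)
v3: (4.5,4.5) → rotate → (2.18704,5.97636) → ×s → (2.61788,7.15370) → (2.62,7.15)
v4: (-3,4) → rotate → (-4.40528,2.36507) → ×s → (-5.27311,2.83099) → (-5.27,2.83)
v5: (-4,1.5) → rotate → (-4.25973,-0.32358) → ×s → (-5.09890,-0.38732) → (-5.10,-0.39)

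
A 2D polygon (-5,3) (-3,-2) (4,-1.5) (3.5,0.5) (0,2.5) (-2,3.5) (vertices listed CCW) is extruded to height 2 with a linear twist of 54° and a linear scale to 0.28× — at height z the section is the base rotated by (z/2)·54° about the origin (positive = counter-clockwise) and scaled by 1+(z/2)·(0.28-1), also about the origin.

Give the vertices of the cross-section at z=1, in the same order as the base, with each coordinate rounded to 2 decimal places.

t = z/height = 1/2 = 0.5
s = 1 + (scale-1)·z/height = 1 + (0.28-1)·1/2 = 0.640000
θ = twist·z/height = 54°·1/2 = 27.0000° = 0.471239 rad
cos θ = 0.891007, sin θ = 0.453990 (intermediates below are computed at full precision and shown rounded to 5 d.p.)
v1: (-5,3) → rotate → (-5.81700,0.40307) → ×s → (-3.72288,0.25796) → (-3.72,0.26)
v2: (-3,-2) → rotate → (-1.76504,-3.14398) → ×s → (-1.12962,-2.01215) → (-1.13,-2.01)
v3: (4,-1.5) → rotate → (4.24501,0.47945) → ×s → (2.71681,0.30685) → (2.72,0.31)
v4: (3.5,0.5) → rotate → (2.89153,2.03447) → ×s → (1.85058,1.30206) → (1.85,1.30)
v5: (0,2.5) → rotate → (-1.13498,2.22752) → ×s → (-0.72638,1.42561) → (-0.73,1.43)
v6: (-2,3.5) → rotate → (-3.37098,2.21054) → ×s → (-2.15743,1.41475) → (-2.16,1.41)

Cross-section at z=1: (-3.72,0.26) (-1.13,-2.01) (2.72,0.31) (1.85,1.30) (-0.73,1.43) (-2.16,1.41)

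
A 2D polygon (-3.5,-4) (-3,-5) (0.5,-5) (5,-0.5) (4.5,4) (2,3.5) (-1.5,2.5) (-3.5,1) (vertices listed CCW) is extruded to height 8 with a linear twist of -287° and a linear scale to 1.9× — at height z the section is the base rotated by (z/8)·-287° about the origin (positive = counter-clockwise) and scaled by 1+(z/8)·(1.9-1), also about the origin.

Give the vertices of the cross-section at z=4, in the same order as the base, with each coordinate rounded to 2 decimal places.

Cross-section at z=4: (0.63,7.68) (-0.82,8.42) (-4.90,5.40) (-6.26,-3.73) (-1.80,-8.54) (0.69,-5.80) (3.90,-1.62) (4.94,1.85)

t = z/height = 4/8 = 0.5
s = 1 + (scale-1)·z/height = 1 + (1.9-1)·4/8 = 1.450000
θ = twist·z/height = -287°·4/8 = -143.5000° = -2.504547 rad
cos θ = -0.803857, sin θ = -0.594823 (intermediates below are computed at full precision and shown rounded to 5 d.p.)
v1: (-3.5,-4) → rotate → (0.43421,5.29731) → ×s → (0.62960,7.68110) → (0.63,7.68)
v2: (-3,-5) → rotate → (-0.56254,5.80375) → ×s → (-0.81569,8.41544) → (-0.82,8.42)
v3: (0.5,-5) → rotate → (-3.37604,3.72187) → ×s → (-4.89526,5.39672) → (-4.90,5.40)
v4: (5,-0.5) → rotate → (-4.31670,-2.57219) → ×s → (-6.25921,-3.72967) → (-6.26,-3.73)
v5: (4.5,4) → rotate → (-1.23806,-5.89213) → ×s → (-1.79519,-8.54359) → (-1.80,-8.54)
v6: (2,3.5) → rotate → (0.47417,-4.00314) → ×s → (0.68754,-5.80456) → (0.69,-5.80)
v7: (-1.5,2.5) → rotate → (2.69284,-1.11741) → ×s → (3.90462,-1.62024) → (3.90,-1.62)
v8: (-3.5,1) → rotate → (3.40832,1.27802) → ×s → (4.94207,1.85313) → (4.94,1.85)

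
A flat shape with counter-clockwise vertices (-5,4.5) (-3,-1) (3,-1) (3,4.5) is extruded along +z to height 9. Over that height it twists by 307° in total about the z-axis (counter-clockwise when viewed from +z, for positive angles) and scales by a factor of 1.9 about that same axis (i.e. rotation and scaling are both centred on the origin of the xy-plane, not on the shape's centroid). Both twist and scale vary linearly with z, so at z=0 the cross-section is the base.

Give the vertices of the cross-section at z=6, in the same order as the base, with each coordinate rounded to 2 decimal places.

t = z/height = 6/9 = 0.666667
s = 1 + (scale-1)·z/height = 1 + (1.9-1)·6/9 = 1.600000
θ = twist·z/height = 307°·6/9 = 204.6667° = 3.572107 rad
cos θ = -0.908751, sin θ = -0.417338 (intermediates below are computed at full precision and shown rounded to 5 d.p.)
v1: (-5,4.5) → rotate → (6.42178,-2.00269) → ×s → (10.27485,-3.20430) → (10.27,-3.20)
v2: (-3,-1) → rotate → (2.30891,2.16077) → ×s → (3.69426,3.45723) → (3.69,3.46)
v3: (3,-1) → rotate → (-3.14359,-0.34326) → ×s → (-5.02975,-0.54922) → (-5.03,-0.55)
v4: (3,4.5) → rotate → (-0.84823,-5.34140) → ×s → (-1.35717,-8.54623) → (-1.36,-8.55)

Cross-section at z=6: (10.27,-3.20) (3.69,3.46) (-5.03,-0.55) (-1.36,-8.55)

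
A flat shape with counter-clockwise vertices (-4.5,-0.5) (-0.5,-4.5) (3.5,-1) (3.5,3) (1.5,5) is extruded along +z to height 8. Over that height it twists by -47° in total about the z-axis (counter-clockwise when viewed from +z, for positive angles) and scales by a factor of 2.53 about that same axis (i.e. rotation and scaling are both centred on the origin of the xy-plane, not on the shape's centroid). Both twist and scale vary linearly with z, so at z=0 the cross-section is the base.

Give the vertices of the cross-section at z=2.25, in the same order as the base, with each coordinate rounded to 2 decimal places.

t = z/height = 2.25/8 = 0.28125
s = 1 + (scale-1)·z/height = 1 + (2.53-1)·2.25/8 = 1.430313
θ = twist·z/height = -47°·2.25/8 = -13.2188° = -0.230711 rad
cos θ = 0.973504, sin θ = -0.228669 (intermediates below are computed at full precision and shown rounded to 5 d.p.)
v1: (-4.5,-0.5) → rotate → (-4.49510,0.54226) → ×s → (-6.42940,0.77560) → (-6.43,0.78)
v2: (-0.5,-4.5) → rotate → (-1.51576,-4.26643) → ×s → (-2.16802,-6.10233) → (-2.17,-6.10)
v3: (3.5,-1) → rotate → (3.17859,-1.77385) → ×s → (4.54638,-2.53716) → (4.55,-2.54)
v4: (3.5,3) → rotate → (4.09327,2.12017) → ×s → (5.85466,3.03250) → (5.85,3.03)
v5: (1.5,5) → rotate → (2.60360,4.52452) → ×s → (3.72397,6.47147) → (3.72,6.47)

Cross-section at z=2.25: (-6.43,0.78) (-2.17,-6.10) (4.55,-2.54) (5.85,3.03) (3.72,6.47)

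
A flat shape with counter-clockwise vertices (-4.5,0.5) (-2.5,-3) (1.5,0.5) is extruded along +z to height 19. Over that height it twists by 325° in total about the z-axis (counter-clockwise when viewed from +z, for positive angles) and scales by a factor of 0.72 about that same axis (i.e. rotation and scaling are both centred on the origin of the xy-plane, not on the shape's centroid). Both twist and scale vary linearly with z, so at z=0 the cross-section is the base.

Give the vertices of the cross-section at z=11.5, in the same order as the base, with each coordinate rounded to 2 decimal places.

t = z/height = 11.5/19 = 0.605263
s = 1 + (scale-1)·z/height = 1 + (0.72-1)·11.5/19 = 0.830526
θ = twist·z/height = 325°·11.5/19 = 196.7105° = 3.433246 rad
cos θ = -0.957770, sin θ = -0.287536 (intermediates below are computed at full precision and shown rounded to 5 d.p.)
v1: (-4.5,0.5) → rotate → (4.45373,0.81503) → ×s → (3.69894,0.67690) → (3.70,0.68)
v2: (-2.5,-3) → rotate → (1.53181,3.59215) → ×s → (1.27221,2.98338) → (1.27,2.98)
v3: (1.5,0.5) → rotate → (-1.29289,-0.91019) → ×s → (-1.07378,-0.75594) → (-1.07,-0.76)

Cross-section at z=11.5: (3.70,0.68) (1.27,2.98) (-1.07,-0.76)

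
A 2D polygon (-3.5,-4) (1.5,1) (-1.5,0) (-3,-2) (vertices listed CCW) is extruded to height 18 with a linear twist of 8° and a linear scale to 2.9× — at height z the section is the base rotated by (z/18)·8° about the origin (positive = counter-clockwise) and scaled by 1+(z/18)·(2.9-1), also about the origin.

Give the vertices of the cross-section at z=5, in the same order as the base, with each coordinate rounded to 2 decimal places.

Cross-section at z=5: (-5.11,-6.31) (2.23,1.62) (-2.29,-0.09) (-4.46,-3.23)

t = z/height = 5/18 = 0.277778
s = 1 + (scale-1)·z/height = 1 + (2.9-1)·5/18 = 1.527778
θ = twist·z/height = 8°·5/18 = 2.2222° = 0.038785 rad
cos θ = 0.999248, sin θ = 0.038775 (intermediates below are computed at full precision and shown rounded to 5 d.p.)
v1: (-3.5,-4) → rotate → (-3.34227,-4.13271) → ×s → (-5.10624,-6.31386) → (-5.11,-6.31)
v2: (1.5,1) → rotate → (1.46010,1.05741) → ×s → (2.23070,1.61549) → (2.23,1.62)
v3: (-1.5,0) → rotate → (-1.49887,-0.05816) → ×s → (-2.28994,-0.08886) → (-2.29,-0.09)
v4: (-3,-2) → rotate → (-2.92019,-2.11482) → ×s → (-4.46141,-3.23098) → (-4.46,-3.23)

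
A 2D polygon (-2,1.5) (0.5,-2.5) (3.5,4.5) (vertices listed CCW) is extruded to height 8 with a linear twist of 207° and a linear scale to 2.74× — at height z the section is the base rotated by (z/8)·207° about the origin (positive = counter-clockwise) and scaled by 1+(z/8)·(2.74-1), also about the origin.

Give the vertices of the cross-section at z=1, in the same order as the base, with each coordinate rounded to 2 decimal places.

Cross-section at z=1: (-2.99,0.58) (1.88,-2.47) (1.44,6.79)

t = z/height = 1/8 = 0.125
s = 1 + (scale-1)·z/height = 1 + (2.74-1)·1/8 = 1.217500
θ = twist·z/height = 207°·1/8 = 25.8750° = 0.451604 rad
cos θ = 0.899748, sin θ = 0.436409 (intermediates below are computed at full precision and shown rounded to 5 d.p.)
v1: (-2,1.5) → rotate → (-2.45411,0.47680) → ×s → (-2.98788,0.58051) → (-2.99,0.58)
v2: (0.5,-2.5) → rotate → (1.54090,-2.03117) → ×s → (1.87604,-2.47294) → (1.88,-2.47)
v3: (3.5,4.5) → rotate → (1.18528,5.57630) → ×s → (1.44308,6.78914) → (1.44,6.79)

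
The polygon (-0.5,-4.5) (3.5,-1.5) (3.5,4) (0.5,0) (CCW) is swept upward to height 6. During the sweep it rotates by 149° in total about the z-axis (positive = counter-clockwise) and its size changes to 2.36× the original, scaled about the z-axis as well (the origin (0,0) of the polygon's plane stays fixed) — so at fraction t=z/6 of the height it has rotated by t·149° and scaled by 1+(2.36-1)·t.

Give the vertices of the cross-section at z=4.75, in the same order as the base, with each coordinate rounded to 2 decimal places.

Cross-section at z=4.75: (8.74,3.46) (-0.66,7.88) (-10.74,2.53) (-0.49,0.92)

t = z/height = 4.75/6 = 0.791667
s = 1 + (scale-1)·z/height = 1 + (2.36-1)·4.75/6 = 2.076667
θ = twist·z/height = 149°·4.75/6 = 117.9583° = 2.058761 rad
cos θ = -0.468829, sin θ = 0.883289 (intermediates below are computed at full precision and shown rounded to 5 d.p.)
v1: (-0.5,-4.5) → rotate → (4.20921,1.66809) → ×s → (8.74113,3.46406) → (8.74,3.46)
v2: (3.5,-1.5) → rotate → (-0.31597,3.79475) → ×s → (-0.65616,7.88044) → (-0.66,7.88)
v3: (3.5,4) → rotate → (-5.17406,1.21619) → ×s → (-10.74479,2.52563) → (-10.74,2.53)
v4: (0.5,0) → rotate → (-0.23441,0.44164) → ×s → (-0.48680,0.91715) → (-0.49,0.92)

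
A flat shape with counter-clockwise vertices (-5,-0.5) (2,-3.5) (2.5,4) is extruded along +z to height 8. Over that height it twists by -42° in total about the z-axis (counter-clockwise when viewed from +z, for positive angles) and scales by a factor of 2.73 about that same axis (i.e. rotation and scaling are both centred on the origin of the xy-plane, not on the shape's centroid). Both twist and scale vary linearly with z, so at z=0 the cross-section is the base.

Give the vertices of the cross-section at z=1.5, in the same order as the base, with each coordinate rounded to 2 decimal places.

Cross-section at z=1.5: (-6.65,0.25) (1.99,-4.95) (4.01,4.79)

t = z/height = 1.5/8 = 0.1875
s = 1 + (scale-1)·z/height = 1 + (2.73-1)·1.5/8 = 1.324375
θ = twist·z/height = -42°·1.5/8 = -7.8750° = -0.137445 rad
cos θ = 0.990569, sin θ = -0.137012 (intermediates below are computed at full precision and shown rounded to 5 d.p.)
v1: (-5,-0.5) → rotate → (-5.02135,0.18978) → ×s → (-6.65015,0.25134) → (-6.65,0.25)
v2: (2,-3.5) → rotate → (1.50160,-3.74102) → ×s → (1.98868,-4.95451) → (1.99,-4.95)
v3: (2.5,4) → rotate → (3.02447,3.61975) → ×s → (4.00554,4.79390) → (4.01,4.79)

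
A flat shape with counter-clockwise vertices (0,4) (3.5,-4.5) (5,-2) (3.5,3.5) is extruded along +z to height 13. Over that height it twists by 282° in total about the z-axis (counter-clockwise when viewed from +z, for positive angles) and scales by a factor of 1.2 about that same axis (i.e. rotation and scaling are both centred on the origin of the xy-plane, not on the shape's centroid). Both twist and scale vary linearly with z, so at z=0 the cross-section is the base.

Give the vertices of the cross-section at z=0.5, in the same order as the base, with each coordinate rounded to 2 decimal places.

Cross-section at z=0.5: (-0.76,3.96) (4.32,-3.79) (5.33,-1.03) (2.80,4.13)

t = z/height = 0.5/13 = 0.0384615
s = 1 + (scale-1)·z/height = 1 + (1.2-1)·0.5/13 = 1.007692
θ = twist·z/height = 282°·0.5/13 = 10.8462° = 0.189301 rad
cos θ = 0.982136, sin θ = 0.188173 (intermediates below are computed at full precision and shown rounded to 5 d.p.)
v1: (0,4) → rotate → (-0.75269,3.92854) → ×s → (-0.75848,3.95876) → (-0.76,3.96)
v2: (3.5,-4.5) → rotate → (4.28425,-3.76101) → ×s → (4.31721,-3.78994) → (4.32,-3.79)
v3: (5,-2) → rotate → (5.28702,-1.02341) → ×s → (5.32769,-1.03128) → (5.33,-1.03)
v4: (3.5,3.5) → rotate → (2.77887,4.09608) → ×s → (2.80025,4.12759) → (2.80,4.13)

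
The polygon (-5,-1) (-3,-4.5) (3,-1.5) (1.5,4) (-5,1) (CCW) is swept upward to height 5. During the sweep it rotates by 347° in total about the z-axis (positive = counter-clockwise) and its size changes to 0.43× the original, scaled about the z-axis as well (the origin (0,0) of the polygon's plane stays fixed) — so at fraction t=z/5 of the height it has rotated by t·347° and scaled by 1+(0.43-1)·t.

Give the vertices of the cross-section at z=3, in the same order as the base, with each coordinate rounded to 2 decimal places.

Cross-section at z=3: (2.59,2.13) (0.34,3.54) (-2.21,-0.06) (0.37,-2.79) (3.21,0.97)

t = z/height = 3/5 = 0.6
s = 1 + (scale-1)·z/height = 1 + (0.43-1)·3/5 = 0.658000
θ = twist·z/height = 347°·3/5 = 208.2000° = 3.633776 rad
cos θ = -0.881303, sin θ = -0.472551 (intermediates below are computed at full precision and shown rounded to 5 d.p.)
v1: (-5,-1) → rotate → (3.93397,3.24406) → ×s → (2.58855,2.13459) → (2.59,2.13)
v2: (-3,-4.5) → rotate → (0.51743,5.38352) → ×s → (0.34047,3.54235) → (0.34,3.54)
v3: (3,-1.5) → rotate → (-3.35274,-0.09570) → ×s → (-2.20610,-0.06297) → (-2.21,-0.06)
v4: (1.5,4) → rotate → (0.56825,-4.23404) → ×s → (0.37391,-2.78600) → (0.37,-2.79)
v5: (-5,1) → rotate → (4.87907,1.48145) → ×s → (3.21043,0.97479) → (3.21,0.97)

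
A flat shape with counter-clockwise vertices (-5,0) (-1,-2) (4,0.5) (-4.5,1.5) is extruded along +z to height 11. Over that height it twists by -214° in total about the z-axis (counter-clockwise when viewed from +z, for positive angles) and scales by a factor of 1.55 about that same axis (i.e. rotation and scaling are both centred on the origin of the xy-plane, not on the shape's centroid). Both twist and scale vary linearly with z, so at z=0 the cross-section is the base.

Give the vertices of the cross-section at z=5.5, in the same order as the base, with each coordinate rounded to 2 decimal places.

Cross-section at z=5.5: (1.86,6.10) (-2.07,1.96) (-0.88,-5.06) (3.51,4.93)

t = z/height = 5.5/11 = 0.5
s = 1 + (scale-1)·z/height = 1 + (1.55-1)·5.5/11 = 1.275000
θ = twist·z/height = -214°·5.5/11 = -107.0000° = -1.867502 rad
cos θ = -0.292372, sin θ = -0.956305 (intermediates below are computed at full precision and shown rounded to 5 d.p.)
v1: (-5,0) → rotate → (1.46186,4.78152) → ×s → (1.86387,6.09644) → (1.86,6.10)
v2: (-1,-2) → rotate → (-1.62024,1.54105) → ×s → (-2.06580,1.96484) → (-2.07,1.96)
v3: (4,0.5) → rotate → (-0.69133,-3.97140) → ×s → (-0.88145,-5.06354) → (-0.88,-5.06)
v4: (-4.5,1.5) → rotate → (2.75013,3.86481) → ×s → (3.50642,4.92764) → (3.51,4.93)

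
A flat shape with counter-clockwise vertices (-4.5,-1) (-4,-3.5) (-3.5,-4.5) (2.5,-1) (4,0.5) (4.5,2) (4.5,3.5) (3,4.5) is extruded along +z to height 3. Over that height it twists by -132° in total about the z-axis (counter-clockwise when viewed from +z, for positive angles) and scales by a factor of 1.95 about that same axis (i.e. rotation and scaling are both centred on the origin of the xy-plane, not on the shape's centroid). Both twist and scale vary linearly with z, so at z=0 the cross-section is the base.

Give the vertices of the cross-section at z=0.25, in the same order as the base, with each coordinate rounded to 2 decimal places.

Cross-section at z=0.25: (-4.97,-0.13) (-4.96,-2.88) (-4.63,-4.05) (2.44,-1.57) (4.34,-0.29) (5.18,1.19) (5.49,2.78) (4.10,4.15)

t = z/height = 0.25/3 = 0.0833333
s = 1 + (scale-1)·z/height = 1 + (1.95-1)·0.25/3 = 1.079167
θ = twist·z/height = -132°·0.25/3 = -11.0000° = -0.191986 rad
cos θ = 0.981627, sin θ = -0.190809 (intermediates below are computed at full precision and shown rounded to 5 d.p.)
v1: (-4.5,-1) → rotate → (-4.60813,-0.12299) → ×s → (-4.97294,-0.13272) → (-4.97,-0.13)
v2: (-4,-3.5) → rotate → (-4.59434,-2.67246) → ×s → (-4.95806,-2.88403) → (-4.96,-2.88)
v3: (-3.5,-4.5) → rotate → (-4.29434,-3.74949) → ×s → (-4.63430,-4.04633) → (-4.63,-4.05)
v4: (2.5,-1) → rotate → (2.26326,-1.45865) → ×s → (2.44243,-1.57413) → (2.44,-1.57)
v5: (4,0.5) → rotate → (4.02191,-0.27242) → ×s → (4.34031,-0.29399) → (4.34,-0.29)
v6: (4.5,2) → rotate → (4.79894,1.10461) → ×s → (5.17886,1.19206) → (5.18,1.19)
v7: (4.5,3.5) → rotate → (5.08515,2.57705) → ×s → (5.48773,2.78107) → (5.49,2.78)
v8: (3,4.5) → rotate → (3.80352,3.84490) → ×s → (4.10463,4.14928) → (4.10,4.15)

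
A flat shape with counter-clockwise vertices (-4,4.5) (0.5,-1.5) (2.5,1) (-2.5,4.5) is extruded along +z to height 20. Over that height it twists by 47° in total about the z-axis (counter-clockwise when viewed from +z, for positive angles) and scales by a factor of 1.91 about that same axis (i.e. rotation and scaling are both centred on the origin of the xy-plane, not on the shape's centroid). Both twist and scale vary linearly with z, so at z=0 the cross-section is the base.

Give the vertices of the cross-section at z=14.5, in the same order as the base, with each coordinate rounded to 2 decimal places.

t = z/height = 14.5/20 = 0.725
s = 1 + (scale-1)·z/height = 1 + (1.91-1)·14.5/20 = 1.659750
θ = twist·z/height = 47°·14.5/20 = 34.0750° = 0.594721 rad
cos θ = 0.828305, sin θ = 0.560278 (intermediates below are computed at full precision and shown rounded to 5 d.p.)
v1: (-4,4.5) → rotate → (-5.83447,1.48626) → ×s → (-9.68376,2.46682) → (-9.68,2.47)
v2: (0.5,-1.5) → rotate → (1.25457,-0.96232) → ×s → (2.08227,-1.59721) → (2.08,-1.60)
v3: (2.5,1) → rotate → (1.51048,2.22900) → ×s → (2.50703,3.69958) → (2.51,3.70)
v4: (-2.5,4.5) → rotate → (-4.59201,2.32668) → ×s → (-7.62159,3.86170) → (-7.62,3.86)

Cross-section at z=14.5: (-9.68,2.47) (2.08,-1.60) (2.51,3.70) (-7.62,3.86)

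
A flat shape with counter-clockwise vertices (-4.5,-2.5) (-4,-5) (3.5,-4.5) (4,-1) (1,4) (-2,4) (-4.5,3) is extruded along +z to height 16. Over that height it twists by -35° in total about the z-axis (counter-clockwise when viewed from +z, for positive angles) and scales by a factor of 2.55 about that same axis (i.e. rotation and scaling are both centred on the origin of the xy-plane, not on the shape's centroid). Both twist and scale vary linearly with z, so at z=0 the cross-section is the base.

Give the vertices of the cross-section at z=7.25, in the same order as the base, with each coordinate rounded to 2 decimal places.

t = z/height = 7.25/16 = 0.453125
s = 1 + (scale-1)·z/height = 1 + (2.55-1)·7.25/16 = 1.702344
θ = twist·z/height = -35°·7.25/16 = -15.8594° = -0.276798 rad
cos θ = 0.961935, sin θ = -0.273277 (intermediates below are computed at full precision and shown rounded to 5 d.p.)
v1: (-4.5,-2.5) → rotate → (-5.01190,-1.17509) → ×s → (-8.53198,-2.00041) → (-8.53,-2.00)
v2: (-4,-5) → rotate → (-5.21413,-3.71657) → ×s → (-8.87624,-6.32688) → (-8.88,-6.33)
v3: (3.5,-4.5) → rotate → (2.13703,-5.28518) → ×s → (3.63795,-8.99719) → (3.64,-9.00)
v4: (4,-1) → rotate → (3.57446,-2.05504) → ×s → (6.08497,-3.49839) → (6.08,-3.50)
v5: (1,4) → rotate → (2.05504,3.57446) → ×s → (3.49839,6.08497) → (3.50,6.08)
v6: (-2,4) → rotate → (-0.83076,4.39430) → ×s → (-1.41424,7.48060) → (-1.41,7.48)
v7: (-4.5,3) → rotate → (-3.50888,4.11555) → ×s → (-5.97332,7.00609) → (-5.97,7.01)

Cross-section at z=7.25: (-8.53,-2.00) (-8.88,-6.33) (3.64,-9.00) (6.08,-3.50) (3.50,6.08) (-1.41,7.48) (-5.97,7.01)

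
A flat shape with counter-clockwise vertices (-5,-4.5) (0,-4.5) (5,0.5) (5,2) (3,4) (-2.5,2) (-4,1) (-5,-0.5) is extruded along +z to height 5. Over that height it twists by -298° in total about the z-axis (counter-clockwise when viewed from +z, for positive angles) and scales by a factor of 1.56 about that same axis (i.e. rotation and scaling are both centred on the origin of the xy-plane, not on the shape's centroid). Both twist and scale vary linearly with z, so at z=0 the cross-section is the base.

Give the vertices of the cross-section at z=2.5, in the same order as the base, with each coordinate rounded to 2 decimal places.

Cross-section at z=2.5: (2.52,8.23) (-2.97,4.94) (-5.16,-3.84) (-4.17,-5.49) (-0.65,-6.37) (4.06,-0.55) (5.05,1.54) (5.16,3.84)

t = z/height = 2.5/5 = 0.5
s = 1 + (scale-1)·z/height = 1 + (1.56-1)·2.5/5 = 1.280000
θ = twist·z/height = -298°·2.5/5 = -149.0000° = -2.600541 rad
cos θ = -0.857167, sin θ = -0.515038 (intermediates below are computed at full precision and shown rounded to 5 d.p.)
v1: (-5,-4.5) → rotate → (1.96817,6.43244) → ×s → (2.51925,8.23353) → (2.52,8.23)
v2: (0,-4.5) → rotate → (-2.31767,3.85725) → ×s → (-2.96662,4.93728) → (-2.97,4.94)
v3: (5,0.5) → rotate → (-4.02832,-3.00377) → ×s → (-5.15625,-3.84483) → (-5.16,-3.84)
v4: (5,2) → rotate → (-3.25576,-4.28952) → ×s → (-4.16737,-5.49059) → (-4.17,-5.49)
v5: (3,4) → rotate → (-0.51135,-4.97378) → ×s → (-0.65453,-6.36644) → (-0.65,-6.37)
v6: (-2.5,2) → rotate → (3.17299,-0.42674) → ×s → (4.06143,-0.54623) → (4.06,-0.55)
v7: (-4,1) → rotate → (3.94371,1.20298) → ×s → (5.04795,1.53982) → (5.05,1.54)
v8: (-5,-0.5) → rotate → (4.02832,3.00377) → ×s → (5.15625,3.84483) → (5.16,3.84)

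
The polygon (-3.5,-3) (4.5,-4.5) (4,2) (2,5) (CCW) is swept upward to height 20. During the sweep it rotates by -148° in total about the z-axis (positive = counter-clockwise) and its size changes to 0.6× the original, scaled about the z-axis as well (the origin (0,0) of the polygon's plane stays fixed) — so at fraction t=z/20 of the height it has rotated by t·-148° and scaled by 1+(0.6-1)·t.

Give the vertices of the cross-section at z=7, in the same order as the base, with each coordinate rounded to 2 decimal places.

t = z/height = 7/20 = 0.35
s = 1 + (scale-1)·z/height = 1 + (0.6-1)·7/20 = 0.860000
θ = twist·z/height = -148°·7/20 = -51.8000° = -0.904081 rad
cos θ = 0.618408, sin θ = -0.785857 (intermediates below are computed at full precision and shown rounded to 5 d.p.)
v1: (-3.5,-3) → rotate → (-4.52200,0.89527) → ×s → (-3.88892,0.76994) → (-3.89,0.77)
v2: (4.5,-4.5) → rotate → (-0.75352,-6.31919) → ×s → (-0.64803,-5.43451) → (-0.65,-5.43)
v3: (4,2) → rotate → (4.04535,-1.90661) → ×s → (3.47900,-1.63969) → (3.48,-1.64)
v4: (2,5) → rotate → (5.16610,1.52033) → ×s → (4.44285,1.30748) → (4.44,1.31)

Cross-section at z=7: (-3.89,0.77) (-0.65,-5.43) (3.48,-1.64) (4.44,1.31)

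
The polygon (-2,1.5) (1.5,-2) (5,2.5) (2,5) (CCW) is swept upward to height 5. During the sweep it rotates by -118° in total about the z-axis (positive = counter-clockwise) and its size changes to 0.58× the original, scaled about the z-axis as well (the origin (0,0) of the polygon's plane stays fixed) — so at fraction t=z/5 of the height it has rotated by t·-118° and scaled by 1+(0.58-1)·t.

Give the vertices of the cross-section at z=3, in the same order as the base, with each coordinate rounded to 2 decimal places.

t = z/height = 3/5 = 0.6
s = 1 + (scale-1)·z/height = 1 + (0.58-1)·3/5 = 0.748000
θ = twist·z/height = -118°·3/5 = -70.8000° = -1.235693 rad
cos θ = 0.328867, sin θ = -0.944376 (intermediates below are computed at full precision and shown rounded to 5 d.p.)
v1: (-2,1.5) → rotate → (0.75883,2.38205) → ×s → (0.56761,1.78178) → (0.57,1.78)
v2: (1.5,-2) → rotate → (-1.39545,-2.07430) → ×s → (-1.04380,-1.55157) → (-1.04,-1.55)
v3: (5,2.5) → rotate → (4.00527,-3.89972) → ×s → (2.99595,-2.91699) → (3.00,-2.92)
v4: (2,5) → rotate → (5.37962,-0.24442) → ×s → (4.02395,-0.18283) → (4.02,-0.18)

Cross-section at z=3: (0.57,1.78) (-1.04,-1.55) (3.00,-2.92) (4.02,-0.18)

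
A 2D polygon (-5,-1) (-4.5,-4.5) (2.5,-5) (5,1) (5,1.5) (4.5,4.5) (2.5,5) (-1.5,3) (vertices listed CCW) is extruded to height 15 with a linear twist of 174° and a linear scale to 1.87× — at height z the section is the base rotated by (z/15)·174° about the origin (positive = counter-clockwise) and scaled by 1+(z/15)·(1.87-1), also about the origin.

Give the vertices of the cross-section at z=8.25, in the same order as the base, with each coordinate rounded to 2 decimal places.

Cross-section at z=8.25: (2.21,-7.21) (7.28,-5.96) (6.99,4.41) (-2.21,7.21) (-2.94,7.14) (-7.28,5.96) (-7.72,2.94) (-4.19,-2.65)

t = z/height = 8.25/15 = 0.55
s = 1 + (scale-1)·z/height = 1 + (1.87-1)·8.25/15 = 1.478500
θ = twist·z/height = 174°·8.25/15 = 95.7000° = 1.670280 rad
cos θ = -0.099320, sin θ = 0.995056 (intermediates below are computed at full precision and shown rounded to 5 d.p.)
v1: (-5,-1) → rotate → (1.49165,-4.87596) → ×s → (2.20541,-7.20910) → (2.21,-7.21)
v2: (-4.5,-4.5) → rotate → (4.92469,-4.03081) → ×s → (7.28115,-5.95955) → (7.28,-5.96)
v3: (2.5,-5) → rotate → (4.72698,2.98424) → ×s → (6.98884,4.41220) → (6.99,4.41)
v4: (5,1) → rotate → (-1.49165,4.87596) → ×s → (-2.20541,7.20910) → (-2.21,7.21)
v5: (5,1.5) → rotate → (-1.98918,4.82630) → ×s → (-2.94101,7.13568) → (-2.94,7.14)
v6: (4.5,4.5) → rotate → (-4.92469,4.03081) → ×s → (-7.28115,5.95955) → (-7.28,5.96)
v7: (2.5,5) → rotate → (-5.22358,1.99104) → ×s → (-7.72306,2.94375) → (-7.72,2.94)
v8: (-1.5,3) → rotate → (-2.83619,-1.79054) → ×s → (-4.19330,-2.64732) → (-4.19,-2.65)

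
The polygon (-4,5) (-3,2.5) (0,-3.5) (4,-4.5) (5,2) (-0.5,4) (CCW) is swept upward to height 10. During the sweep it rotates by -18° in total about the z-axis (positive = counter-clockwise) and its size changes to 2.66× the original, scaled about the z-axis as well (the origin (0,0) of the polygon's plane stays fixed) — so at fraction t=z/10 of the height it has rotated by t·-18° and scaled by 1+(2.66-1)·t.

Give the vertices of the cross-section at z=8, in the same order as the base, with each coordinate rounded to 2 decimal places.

Cross-section at z=8: (-6.12,13.59) (-5.32,7.37) (-2.03,-7.89) (6.41,-12.46) (12.43,1.61) (1.19,9.31)

t = z/height = 8/10 = 0.8
s = 1 + (scale-1)·z/height = 1 + (2.66-1)·8/10 = 2.328000
θ = twist·z/height = -18°·8/10 = -14.4000° = -0.251327 rad
cos θ = 0.968583, sin θ = -0.248690 (intermediates below are computed at full precision and shown rounded to 5 d.p.)
v1: (-4,5) → rotate → (-2.63088,5.83768) → ×s → (-6.12470,13.59011) → (-6.12,13.59)
v2: (-3,2.5) → rotate → (-2.28402,3.16753) → ×s → (-5.31721,7.37400) → (-5.32,7.37)
v3: (0,-3.5) → rotate → (-0.87041,-3.39004) → ×s → (-2.02633,-7.89202) → (-2.03,-7.89)
v4: (4,-4.5) → rotate → (2.75523,-5.35338) → ×s → (6.41417,-12.46268) → (6.41,-12.46)
v5: (5,2) → rotate → (5.34030,0.69372) → ×s → (12.43221,1.61497) → (12.43,1.61)
v6: (-0.5,4) → rotate → (0.51047,3.99868) → ×s → (1.18837,9.30892) → (1.19,9.31)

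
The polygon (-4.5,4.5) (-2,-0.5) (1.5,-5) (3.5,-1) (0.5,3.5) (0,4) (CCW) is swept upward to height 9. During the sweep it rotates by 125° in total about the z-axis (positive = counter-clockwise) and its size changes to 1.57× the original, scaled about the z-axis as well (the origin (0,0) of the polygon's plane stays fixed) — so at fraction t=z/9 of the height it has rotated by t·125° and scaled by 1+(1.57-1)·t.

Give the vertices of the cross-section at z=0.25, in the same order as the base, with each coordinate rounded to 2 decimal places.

t = z/height = 0.25/9 = 0.0277778
s = 1 + (scale-1)·z/height = 1 + (1.57-1)·0.25/9 = 1.015833
θ = twist·z/height = 125°·0.25/9 = 3.4722° = 0.060602 rad
cos θ = 0.998164, sin θ = 0.060565 (intermediates below are computed at full precision and shown rounded to 5 d.p.)
v1: (-4.5,4.5) → rotate → (-4.76428,4.21920) → ×s → (-4.83971,4.28600) → (-4.84,4.29)
v2: (-2,-0.5) → rotate → (-1.96605,-0.62021) → ×s → (-1.99718,-0.63003) → (-2.00,-0.63)
v3: (1.5,-5) → rotate → (1.80007,-4.89997) → ×s → (1.82857,-4.97756) → (1.83,-4.98)
v4: (3.5,-1) → rotate → (3.55414,-0.78619) → ×s → (3.61041,-0.79864) → (3.61,-0.80)
v5: (0.5,3.5) → rotate → (0.28711,3.52386) → ×s → (0.29165,3.57965) → (0.29,3.58)
v6: (0,4) → rotate → (-0.24226,3.99266) → ×s → (-0.24609,4.05587) → (-0.25,4.06)

Cross-section at z=0.25: (-4.84,4.29) (-2.00,-0.63) (1.83,-4.98) (3.61,-0.80) (0.29,3.58) (-0.25,4.06)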